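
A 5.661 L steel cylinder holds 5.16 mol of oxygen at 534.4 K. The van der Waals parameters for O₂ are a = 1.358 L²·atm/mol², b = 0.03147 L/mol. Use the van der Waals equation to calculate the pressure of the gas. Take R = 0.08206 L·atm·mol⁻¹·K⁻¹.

P ≈ 40.02 atm

P = nRT/(V − nb) − a n²/V²
nRT/(V − nb) = (5.16)(0.08206)(534.4)/(5.661 − 5.16×0.03147) = 226.28/5.4986 = 41.152 atm
a n²/V² = (1.358)(5.16)²/(5.661)² = 1.1283 atm
P = 41.152 − 1.1283 = 40.02 atm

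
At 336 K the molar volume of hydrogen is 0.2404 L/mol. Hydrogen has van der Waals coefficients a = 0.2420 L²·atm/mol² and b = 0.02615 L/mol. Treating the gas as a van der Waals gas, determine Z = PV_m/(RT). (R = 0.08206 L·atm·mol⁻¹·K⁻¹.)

Z ≈ 1.086

P = RT/(V_m − b) − a/V_m² = (0.08206)(336)/(0.2404 − 0.02615) − 0.2420/(0.2404)²
  = 27.572/0.21425 − 4.1874 = 128.69 − 4.1874 = 124.50 atm
Z = PV_m/(RT) = (124.50)(0.2404)/((0.08206)(336)) = 29.930/27.572 = 1.086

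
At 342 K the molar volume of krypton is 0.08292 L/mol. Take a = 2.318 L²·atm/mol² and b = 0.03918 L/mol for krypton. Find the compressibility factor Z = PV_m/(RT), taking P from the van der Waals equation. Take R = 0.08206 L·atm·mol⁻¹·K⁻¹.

P = RT/(V_m − b) − a/V_m² = (0.08206)(342)/(0.08292 − 0.03918) − 2.318/(0.08292)²
  = 28.065/0.043740 − 337.13 = 641.63 − 337.13 = 304.50 atm
Z = PV_m/(RT) = (304.50)(0.08292)/((0.08206)(342)) = 25.249/28.065 = 0.8997

Z ≈ 0.8997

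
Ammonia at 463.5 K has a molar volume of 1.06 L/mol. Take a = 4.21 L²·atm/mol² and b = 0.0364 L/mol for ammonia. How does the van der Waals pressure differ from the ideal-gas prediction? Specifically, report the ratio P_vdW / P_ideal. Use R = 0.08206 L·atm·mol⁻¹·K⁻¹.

P_vdW / P_ideal ≈ 0.9311

Ideal: P_ideal = RT/V_m = (0.08206)(463.5)/1.06 = 35.8819 atm
vdW: P = RT/(V_m − b) − a/V_m² = 38.0348/1.02360 − 4.21/1.12360 = 37.1579 − 3.74689 = 33.4110 atm
Ratio = 33.4110/35.8819 = 0.9311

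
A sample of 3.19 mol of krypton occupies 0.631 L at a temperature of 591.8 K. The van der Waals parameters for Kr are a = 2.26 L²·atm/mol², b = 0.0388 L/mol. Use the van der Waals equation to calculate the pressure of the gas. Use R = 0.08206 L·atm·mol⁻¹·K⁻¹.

P ≈ 247.7 atm

P = nRT/(V − nb) − a n²/V²
nRT/(V − nb) = (3.19)(0.08206)(591.8)/(0.631 − 3.19×0.0388) = 154.92/0.50723 = 305.42 atm
a n²/V² = (2.26)(3.19)²/(0.631)² = 57.761 atm
P = 305.42 − 57.761 = 247.7 atm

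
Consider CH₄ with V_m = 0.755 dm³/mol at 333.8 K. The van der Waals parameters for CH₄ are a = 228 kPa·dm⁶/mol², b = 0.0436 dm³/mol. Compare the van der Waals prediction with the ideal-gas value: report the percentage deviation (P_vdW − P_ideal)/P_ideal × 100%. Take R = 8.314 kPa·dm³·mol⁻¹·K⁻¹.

Ideal: P_ideal = RT/V_m = (8.314)(333.8)/0.755 = 3675.78 kPa
vdW: P = RT/(V_m − b) − a/V_m² = 2775.21/0.711400 − 228/0.570025 = 3901.05 − 399.982 = 3501.07 kPa
% deviation = (3501.07 − 3675.78)/3675.78 × 100% = -4.75%

-4.75 %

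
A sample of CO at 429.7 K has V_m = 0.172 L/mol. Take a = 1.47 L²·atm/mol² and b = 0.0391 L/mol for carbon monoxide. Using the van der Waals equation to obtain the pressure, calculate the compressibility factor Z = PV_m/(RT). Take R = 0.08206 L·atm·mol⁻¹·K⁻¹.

P = RT/(V_m − b) − a/V_m² = (0.08206)(429.7)/(0.172 − 0.0391) − 1.47/(0.172)²
  = 35.261/0.13290 − 49.689 = 265.32 − 49.689 = 215.63 atm
Z = PV_m/(RT) = (215.63)(0.172)/((0.08206)(429.7)) = 37.088/35.261 = 1.052

Z ≈ 1.052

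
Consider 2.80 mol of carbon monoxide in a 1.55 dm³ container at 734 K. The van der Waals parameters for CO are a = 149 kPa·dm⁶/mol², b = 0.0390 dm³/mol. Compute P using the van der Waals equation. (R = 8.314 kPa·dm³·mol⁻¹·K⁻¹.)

P = nRT/(V − nb) − a n²/V²
nRT/(V − nb) = (2.80)(8.314)(734)/(1.55 − 2.80×0.0390) = 17087/1.4408 = 11859 kPa
a n²/V² = (149)(2.80)²/(1.55)² = 486.23 kPa
P = 11859 − 486.23 = 11373 kPa

P ≈ 11373 kPa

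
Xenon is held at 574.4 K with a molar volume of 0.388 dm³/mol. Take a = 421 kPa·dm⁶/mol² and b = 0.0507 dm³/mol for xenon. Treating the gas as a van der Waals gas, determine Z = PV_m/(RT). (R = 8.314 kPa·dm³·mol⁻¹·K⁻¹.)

P = RT/(V_m − b) − a/V_m² = (8.314)(574.4)/(0.388 − 0.0507) − 421/(0.388)²
  = 4775.6/0.33730 − 2796.5 = 14158 − 2796.5 = 11362 kPa
Z = PV_m/(RT) = (11362)(0.388)/((8.314)(574.4)) = 4408.5/4775.6 = 0.9231

Z ≈ 0.9231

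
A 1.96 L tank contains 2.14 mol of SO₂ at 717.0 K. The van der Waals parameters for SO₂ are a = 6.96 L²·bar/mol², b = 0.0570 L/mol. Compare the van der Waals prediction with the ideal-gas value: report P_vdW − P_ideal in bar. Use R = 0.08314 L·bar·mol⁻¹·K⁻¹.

Ideal: P_ideal = nRT/V = (2.14)(0.08314)(717.0)/1.96 = 65.0859 bar
vdW: P = nRT/(V − nb) − a n²/V² = 127.568/1.83802 − 31.8740/3.84160 = 69.4051 − 8.29706 = 61.1080 bar
ΔP = 61.1080 − 65.0859 = -3.978 bar

ΔP ≈ -3.978 bar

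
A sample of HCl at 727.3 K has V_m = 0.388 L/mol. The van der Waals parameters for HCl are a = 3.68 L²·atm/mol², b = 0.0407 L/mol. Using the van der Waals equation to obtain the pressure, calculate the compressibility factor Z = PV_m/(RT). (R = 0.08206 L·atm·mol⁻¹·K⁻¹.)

P = RT/(V_m − b) − a/V_m² = (0.08206)(727.3)/(0.388 − 0.0407) − 3.68/(0.388)²
  = 59.682/0.34730 − 24.445 = 171.85 − 24.445 = 147.41 atm
Z = PV_m/(RT) = (147.41)(0.388)/((0.08206)(727.3)) = 57.195/59.682 = 0.9583

Z ≈ 0.9583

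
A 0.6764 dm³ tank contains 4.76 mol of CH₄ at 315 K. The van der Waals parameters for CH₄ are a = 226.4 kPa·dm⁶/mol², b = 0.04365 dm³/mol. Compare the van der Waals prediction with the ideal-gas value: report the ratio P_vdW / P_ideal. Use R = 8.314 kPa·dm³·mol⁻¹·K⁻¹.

P_vdW / P_ideal ≈ 0.8350

Ideal: P_ideal = nRT/V = (4.76)(8.314)(315)/0.6764 = 18429.9 kPa
vdW: P = nRT/(V − nb) − a n²/V² = 12466.0/0.468626 − 5129.68/0.457517 = 26601.2 − 11212.0 = 15389.2 kPa
Ratio = 15389.2/18429.9 = 0.8350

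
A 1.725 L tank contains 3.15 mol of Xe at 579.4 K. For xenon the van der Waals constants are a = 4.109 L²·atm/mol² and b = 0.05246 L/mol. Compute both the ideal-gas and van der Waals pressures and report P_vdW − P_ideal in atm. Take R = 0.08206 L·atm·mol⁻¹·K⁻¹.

ΔP ≈ -4.503 atm

Ideal: P_ideal = nRT/V = (3.15)(0.08206)(579.4)/1.725 = 86.8223 atm
vdW: P = nRT/(V − nb) − a n²/V² = 149.769/1.55975 − 40.7716/2.97563 = 96.0212 − 13.7018 = 82.3194 atm
ΔP = 82.3194 − 86.8223 = -4.503 atm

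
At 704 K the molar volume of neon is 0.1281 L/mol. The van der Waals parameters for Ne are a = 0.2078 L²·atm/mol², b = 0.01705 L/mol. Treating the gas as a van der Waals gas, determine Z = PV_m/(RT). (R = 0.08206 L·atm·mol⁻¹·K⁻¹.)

P = RT/(V_m − b) − a/V_m² = (0.08206)(704)/(0.1281 − 0.01705) − 0.2078/(0.1281)²
  = 57.770/0.11105 − 12.663 = 520.22 − 12.663 = 507.56 atm
Z = PV_m/(RT) = (507.56)(0.1281)/((0.08206)(704)) = 65.018/57.770 = 1.125

Z ≈ 1.125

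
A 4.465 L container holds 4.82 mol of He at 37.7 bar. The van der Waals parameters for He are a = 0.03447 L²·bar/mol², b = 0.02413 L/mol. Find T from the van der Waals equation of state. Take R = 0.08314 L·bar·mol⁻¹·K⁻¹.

T = (P + a n²/V²)(V − nb)/(nR)
P + a n²/V² = 37.7 + (0.03447)(4.82)²/(4.465)² = 37.740 bar
V − nb = 4.465 − (4.82)(0.02413) = 4.3487 L
T = (37.740)(4.3487)/((4.82)(0.08314)) = 409.5 K

T ≈ 409.5 K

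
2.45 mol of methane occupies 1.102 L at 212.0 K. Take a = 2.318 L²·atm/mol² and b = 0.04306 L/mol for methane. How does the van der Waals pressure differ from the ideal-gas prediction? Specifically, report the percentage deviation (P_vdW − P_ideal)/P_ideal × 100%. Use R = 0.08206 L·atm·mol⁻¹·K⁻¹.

Ideal: P_ideal = nRT/V = (2.45)(0.08206)(212.0)/1.102 = 38.6769 atm
vdW: P = nRT/(V − nb) − a n²/V² = 42.6220/0.996503 − 13.9138/1.21440 = 42.7716 − 11.4573 = 31.3143 atm
% deviation = (31.3143 − 38.6769)/38.6769 × 100% = -19.04%

-19.04 %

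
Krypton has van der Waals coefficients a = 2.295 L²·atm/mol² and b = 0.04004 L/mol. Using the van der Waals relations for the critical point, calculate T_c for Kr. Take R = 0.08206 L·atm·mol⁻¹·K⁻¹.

T_c ≈ 207.0 K

For a van der Waals gas, T_c = 8a/(27Rb).
T_c = 8×2.295/(27×0.08206×0.04004) = 18.360/0.088713 = 207.0 K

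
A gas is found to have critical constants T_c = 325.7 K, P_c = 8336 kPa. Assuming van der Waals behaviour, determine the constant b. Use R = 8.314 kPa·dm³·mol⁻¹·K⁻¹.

b ≈ 0.04061 dm³/mol

From T_c = 8a/(27Rb) and P_c = a/(27b²): b = R T_c/(8 P_c).
b = (8.314)(325.7)/(8×8336) = 2707.9/66688 = 0.04061 dm³/mol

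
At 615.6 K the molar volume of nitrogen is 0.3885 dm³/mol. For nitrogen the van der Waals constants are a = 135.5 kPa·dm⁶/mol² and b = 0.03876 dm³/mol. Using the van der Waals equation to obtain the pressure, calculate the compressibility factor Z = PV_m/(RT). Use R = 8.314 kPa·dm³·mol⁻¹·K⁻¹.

P = RT/(V_m − b) − a/V_m² = (8.314)(615.6)/(0.3885 − 0.03876) − 135.5/(0.3885)²
  = 5118.1/0.34974 − 897.75 = 14634 − 897.75 = 13736 kPa
Z = PV_m/(RT) = (13736)(0.3885)/((8.314)(615.6)) = 5336.4/5118.1 = 1.043

Z ≈ 1.043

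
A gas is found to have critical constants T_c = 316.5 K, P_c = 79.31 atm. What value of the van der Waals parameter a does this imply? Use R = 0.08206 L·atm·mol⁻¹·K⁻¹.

From T_c = 8a/(27Rb) and P_c = a/(27b²): a = 27 R² T_c²/(64 P_c).
a = 27×(0.08206)²×(316.5)²/(64×79.31) = 18213/5075.8 = 3.588 L²·atm/mol²

a ≈ 3.588 L²·atm/mol²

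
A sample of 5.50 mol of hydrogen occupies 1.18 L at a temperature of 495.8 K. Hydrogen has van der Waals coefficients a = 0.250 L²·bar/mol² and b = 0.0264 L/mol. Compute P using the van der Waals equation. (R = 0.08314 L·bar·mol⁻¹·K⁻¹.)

P = nRT/(V − nb) − a n²/V²
nRT/(V − nb) = (5.50)(0.08314)(495.8)/(1.18 − 5.50×0.0264) = 226.71/1.0348 = 219.09 bar
a n²/V² = (0.250)(5.50)²/(1.18)² = 5.4313 bar
P = 219.09 − 5.4313 = 213.7 bar

P ≈ 213.7 bar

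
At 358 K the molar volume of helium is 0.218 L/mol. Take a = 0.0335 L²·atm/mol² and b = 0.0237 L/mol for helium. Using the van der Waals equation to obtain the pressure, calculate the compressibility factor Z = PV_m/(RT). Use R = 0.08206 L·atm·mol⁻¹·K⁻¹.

P = RT/(V_m − b) − a/V_m² = (0.08206)(358)/(0.218 − 0.0237) − 0.0335/(0.218)²
  = 29.377/0.19430 − 0.70491 = 151.19 − 0.70491 = 150.49 atm
Z = PV_m/(RT) = (150.49)(0.218)/((0.08206)(358)) = 32.807/29.377 = 1.117

Z ≈ 1.117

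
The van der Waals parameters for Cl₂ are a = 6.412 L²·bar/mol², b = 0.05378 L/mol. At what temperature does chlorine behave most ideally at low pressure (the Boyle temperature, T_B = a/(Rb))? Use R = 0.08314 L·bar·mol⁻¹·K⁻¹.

T_B ≈ 1434 K

For a van der Waals gas the second virial coefficient B₂ = b − a/(RT) vanishes at T_B = a/(Rb).
T_B = 6.412/(0.08314×0.05378) = 6.412/0.0044713 = 1434 K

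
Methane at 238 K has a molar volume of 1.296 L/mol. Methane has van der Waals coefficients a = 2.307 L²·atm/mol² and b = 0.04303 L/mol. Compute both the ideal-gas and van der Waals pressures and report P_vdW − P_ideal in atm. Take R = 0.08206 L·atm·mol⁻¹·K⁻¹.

ΔP ≈ -0.856 atm

Ideal: P_ideal = RT/V_m = (0.08206)(238)/1.296 = 15.0697 atm
vdW: P = RT/(V_m − b) − a/V_m² = 19.5303/1.25297 − 2.307/1.67962 = 15.5872 − 1.37352 = 14.2137 atm
ΔP = 14.2137 − 15.0697 = -0.856 atm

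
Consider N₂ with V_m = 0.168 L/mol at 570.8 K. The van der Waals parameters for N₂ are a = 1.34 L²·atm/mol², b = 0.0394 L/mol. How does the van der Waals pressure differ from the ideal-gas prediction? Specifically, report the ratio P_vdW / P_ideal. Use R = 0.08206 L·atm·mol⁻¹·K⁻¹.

Ideal: P_ideal = RT/V_m = (0.08206)(570.8)/0.168 = 278.809 atm
vdW: P = RT/(V_m − b) − a/V_m² = 46.8398/0.128600 − 1.34/0.0282240 = 364.229 − 47.4773 = 316.752 atm
Ratio = 316.752/278.809 = 1.136

P_vdW / P_ideal ≈ 1.136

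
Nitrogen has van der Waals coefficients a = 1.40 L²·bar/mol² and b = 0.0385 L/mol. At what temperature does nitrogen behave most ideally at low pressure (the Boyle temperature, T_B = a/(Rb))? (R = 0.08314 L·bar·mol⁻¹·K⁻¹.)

For a van der Waals gas the second virial coefficient B₂ = b − a/(RT) vanishes at T_B = a/(Rb).
T_B = 1.40/(0.08314×0.0385) = 1.40/0.0032009 = 437.4 K

T_B ≈ 437.4 K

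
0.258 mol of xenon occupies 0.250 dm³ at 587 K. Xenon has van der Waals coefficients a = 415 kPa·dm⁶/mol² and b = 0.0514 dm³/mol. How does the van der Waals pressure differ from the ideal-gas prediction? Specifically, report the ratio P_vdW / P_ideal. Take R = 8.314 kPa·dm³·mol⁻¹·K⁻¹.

P_vdW / P_ideal ≈ 0.9683

Ideal: P_ideal = nRT/V = (0.258)(8.314)(587)/0.250 = 5036.49 kPa
vdW: P = nRT/(V − nb) − a n²/V² = 1259.12/0.236739 − 27.6241/0.0625000 = 5318.60 − 441.986 = 4876.61 kPa
Ratio = 4876.61/5036.49 = 0.9683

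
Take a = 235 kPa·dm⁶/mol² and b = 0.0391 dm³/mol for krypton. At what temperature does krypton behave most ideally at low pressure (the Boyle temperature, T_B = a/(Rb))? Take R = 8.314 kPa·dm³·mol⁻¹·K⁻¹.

T_B ≈ 722.9 K

For a van der Waals gas the second virial coefficient B₂ = b − a/(RT) vanishes at T_B = a/(Rb).
T_B = 235/(8.314×0.0391) = 235/0.32508 = 722.9 K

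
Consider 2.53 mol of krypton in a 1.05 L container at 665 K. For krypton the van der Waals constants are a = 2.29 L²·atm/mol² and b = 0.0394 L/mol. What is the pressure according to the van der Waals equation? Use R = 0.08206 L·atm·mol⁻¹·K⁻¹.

P = nRT/(V − nb) − a n²/V²
nRT/(V − nb) = (2.53)(0.08206)(665)/(1.05 − 2.53×0.0394) = 138.06/0.95032 = 145.28 atm
a n²/V² = (2.29)(2.53)²/(1.05)² = 13.295 atm
P = 145.28 − 13.295 = 132.0 atm

P ≈ 132.0 atm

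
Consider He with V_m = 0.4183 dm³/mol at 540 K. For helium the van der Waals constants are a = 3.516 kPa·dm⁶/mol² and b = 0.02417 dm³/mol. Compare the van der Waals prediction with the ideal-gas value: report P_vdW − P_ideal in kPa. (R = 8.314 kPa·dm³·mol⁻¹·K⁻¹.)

Ideal: P_ideal = RT/V_m = (8.314)(540)/0.4183 = 10732.9 kPa
vdW: P = RT/(V_m − b) − a/V_m² = 4489.56/0.394130 − 3.516/0.174975 = 11391.1 − 20.0943 = 11371.0 kPa
ΔP = 11371.0 − 10732.9 = 638 kPa

ΔP ≈ 638 kPa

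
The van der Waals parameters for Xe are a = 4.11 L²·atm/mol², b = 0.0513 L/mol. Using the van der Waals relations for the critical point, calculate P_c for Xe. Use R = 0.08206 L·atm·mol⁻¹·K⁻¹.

P_c ≈ 57.84 atm

For a van der Waals gas, P_c = a/(27b²).
P_c = 4.11/(27×(0.0513)²) = 4.11/0.071056 = 57.84 atm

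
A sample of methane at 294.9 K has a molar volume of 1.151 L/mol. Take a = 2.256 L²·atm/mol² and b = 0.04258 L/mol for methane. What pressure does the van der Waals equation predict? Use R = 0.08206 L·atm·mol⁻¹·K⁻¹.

P ≈ 20.13 atm

P = RT/(V_m − b) − a/V_m²
RT/(V_m − b) = (0.08206)(294.9)/(1.151 − 0.04258) = 24.199/1.1084 = 21.832 atm
a/V_m² = 2.256/(1.151)² = 1.7029 atm
P = 21.832 − 1.7029 = 20.13 atm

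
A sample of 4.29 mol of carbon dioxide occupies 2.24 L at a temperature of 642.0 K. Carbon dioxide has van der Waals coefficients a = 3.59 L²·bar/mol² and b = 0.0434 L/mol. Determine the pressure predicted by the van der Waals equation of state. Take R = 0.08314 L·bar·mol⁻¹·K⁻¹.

P = nRT/(V − nb) − a n²/V²
nRT/(V − nb) = (4.29)(0.08314)(642.0)/(2.24 − 4.29×0.0434) = 228.98/2.0538 = 111.49 bar
a n²/V² = (3.59)(4.29)²/(2.24)² = 13.168 bar
P = 111.49 − 13.168 = 98.32 bar

P ≈ 98.32 bar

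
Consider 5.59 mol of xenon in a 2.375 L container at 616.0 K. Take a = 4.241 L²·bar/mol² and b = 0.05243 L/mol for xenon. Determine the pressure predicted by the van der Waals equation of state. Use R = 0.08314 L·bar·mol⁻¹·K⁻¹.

P ≈ 114.0 bar

P = nRT/(V − nb) − a n²/V²
nRT/(V − nb) = (5.59)(0.08314)(616.0)/(2.375 − 5.59×0.05243) = 286.29/2.0819 = 137.51 bar
a n²/V² = (4.241)(5.59)²/(2.375)² = 23.494 bar
P = 137.51 − 23.494 = 114.0 bar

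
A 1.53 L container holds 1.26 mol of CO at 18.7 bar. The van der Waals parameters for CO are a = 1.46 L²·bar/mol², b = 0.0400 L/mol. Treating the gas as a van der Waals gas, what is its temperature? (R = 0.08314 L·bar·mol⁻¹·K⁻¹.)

T ≈ 278.1 K

T = (P + a n²/V²)(V − nb)/(nR)
P + a n²/V² = 18.7 + (1.46)(1.26)²/(1.53)² = 19.690 bar
V − nb = 1.53 − (1.26)(0.0400) = 1.4796 L
T = (19.690)(1.4796)/((1.26)(0.08314)) = 278.1 K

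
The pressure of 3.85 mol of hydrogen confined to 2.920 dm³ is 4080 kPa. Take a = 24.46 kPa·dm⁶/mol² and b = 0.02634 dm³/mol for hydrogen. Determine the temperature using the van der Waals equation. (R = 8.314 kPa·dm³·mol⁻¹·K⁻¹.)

T ≈ 363.0 K

T = (P + a n²/V²)(V − nb)/(nR)
P + a n²/V² = 4080 + (24.46)(3.85)²/(2.920)² = 4122.5 kPa
V − nb = 2.920 − (3.85)(0.02634) = 2.8186 dm³
T = (4122.5)(2.8186)/((3.85)(8.314)) = 363.0 K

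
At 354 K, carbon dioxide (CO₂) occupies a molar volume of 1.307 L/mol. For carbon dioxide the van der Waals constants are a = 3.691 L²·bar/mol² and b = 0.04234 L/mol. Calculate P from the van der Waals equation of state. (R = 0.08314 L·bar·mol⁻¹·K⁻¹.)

P ≈ 21.11 bar

P = RT/(V_m − b) − a/V_m²
RT/(V_m − b) = (0.08314)(354)/(1.307 − 0.04234) = 29.432/1.2647 = 23.272 bar
a/V_m² = 3.691/(1.307)² = 2.1607 bar
P = 23.272 − 2.1607 = 21.11 bar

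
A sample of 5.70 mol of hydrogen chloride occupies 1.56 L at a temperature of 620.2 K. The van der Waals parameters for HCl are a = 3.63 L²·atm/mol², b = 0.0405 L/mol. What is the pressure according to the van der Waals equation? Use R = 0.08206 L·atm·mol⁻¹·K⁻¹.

P = nRT/(V − nb) − a n²/V²
nRT/(V − nb) = (5.70)(0.08206)(620.2)/(1.56 − 5.70×0.0405) = 290.09/1.3292 = 218.24 atm
a n²/V² = (3.63)(5.70)²/(1.56)² = 48.463 atm
P = 218.24 − 48.463 = 169.8 atm

P ≈ 169.8 atm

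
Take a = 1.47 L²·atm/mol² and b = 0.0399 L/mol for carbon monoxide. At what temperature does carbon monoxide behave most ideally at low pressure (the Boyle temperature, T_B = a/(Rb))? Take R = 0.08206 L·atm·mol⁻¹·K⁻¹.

T_B ≈ 449.0 K

For a van der Waals gas the second virial coefficient B₂ = b − a/(RT) vanishes at T_B = a/(Rb).
T_B = 1.47/(0.08206×0.0399) = 1.47/0.0032742 = 449.0 K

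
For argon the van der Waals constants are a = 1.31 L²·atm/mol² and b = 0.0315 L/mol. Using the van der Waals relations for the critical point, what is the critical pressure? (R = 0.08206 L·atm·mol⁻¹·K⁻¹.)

P_c ≈ 48.90 atm

For a van der Waals gas, P_c = a/(27b²).
P_c = 1.31/(27×(0.0315)²) = 1.31/0.026791 = 48.90 atm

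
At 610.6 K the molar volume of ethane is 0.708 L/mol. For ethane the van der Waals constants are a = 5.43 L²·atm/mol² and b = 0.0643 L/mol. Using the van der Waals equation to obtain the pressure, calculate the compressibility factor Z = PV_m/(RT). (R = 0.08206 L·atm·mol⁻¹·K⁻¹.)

P = RT/(V_m − b) − a/V_m² = (0.08206)(610.6)/(0.708 − 0.0643) − 5.43/(0.708)²
  = 50.106/0.64370 − 10.833 = 77.841 − 10.833 = 67.008 atm
Z = PV_m/(RT) = (67.008)(0.708)/((0.08206)(610.6)) = 47.442/50.106 = 0.9468

Z ≈ 0.9468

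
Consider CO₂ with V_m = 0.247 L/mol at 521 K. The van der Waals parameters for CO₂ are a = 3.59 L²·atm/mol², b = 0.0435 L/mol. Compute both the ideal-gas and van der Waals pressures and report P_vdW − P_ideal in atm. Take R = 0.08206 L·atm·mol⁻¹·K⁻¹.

Ideal: P_ideal = RT/V_m = (0.08206)(521)/0.247 = 173.090 atm
vdW: P = RT/(V_m − b) − a/V_m² = 42.7533/0.203500 − 3.59/0.0610090 = 210.090 − 58.8438 = 151.246 atm
ΔP = 151.246 − 173.090 = -21.84 atm

ΔP ≈ -21.84 atm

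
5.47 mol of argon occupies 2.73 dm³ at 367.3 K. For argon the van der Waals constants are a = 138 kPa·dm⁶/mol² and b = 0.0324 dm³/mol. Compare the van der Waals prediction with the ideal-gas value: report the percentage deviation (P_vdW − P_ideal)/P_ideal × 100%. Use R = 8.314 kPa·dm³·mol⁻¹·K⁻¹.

Ideal: P_ideal = nRT/V = (5.47)(8.314)(367.3)/2.73 = 6118.65 kPa
vdW: P = nRT/(V − nb) − a n²/V² = 16703.9/2.55277 − 4129.08/7.45290 = 6543.44 − 554.023 = 5989.42 kPa
% deviation = (5989.42 − 6118.65)/6118.65 × 100% = -2.11%

-2.11 %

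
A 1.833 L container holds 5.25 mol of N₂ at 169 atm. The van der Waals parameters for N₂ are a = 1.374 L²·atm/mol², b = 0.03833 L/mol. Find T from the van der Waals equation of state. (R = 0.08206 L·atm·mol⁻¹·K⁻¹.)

T = (P + a n²/V²)(V − nb)/(nR)
P + a n²/V² = 169 + (1.374)(5.25)²/(1.833)² = 180.27 atm
V − nb = 1.833 − (5.25)(0.03833) = 1.6318 L
T = (180.27)(1.6318)/((5.25)(0.08206)) = 682.8 K

T ≈ 682.8 K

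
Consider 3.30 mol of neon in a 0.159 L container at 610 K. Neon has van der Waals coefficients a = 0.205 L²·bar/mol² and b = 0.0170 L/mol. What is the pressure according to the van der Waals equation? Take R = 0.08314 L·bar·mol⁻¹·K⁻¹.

P ≈ 1538 bar

P = nRT/(V − nb) − a n²/V²
nRT/(V − nb) = (3.30)(0.08314)(610)/(0.159 − 3.30×0.0170) = 167.36/0.10290 = 1626.4 bar
a n²/V² = (0.205)(3.30)²/(0.159)² = 88.305 bar
P = 1626.4 − 88.305 = 1538 bar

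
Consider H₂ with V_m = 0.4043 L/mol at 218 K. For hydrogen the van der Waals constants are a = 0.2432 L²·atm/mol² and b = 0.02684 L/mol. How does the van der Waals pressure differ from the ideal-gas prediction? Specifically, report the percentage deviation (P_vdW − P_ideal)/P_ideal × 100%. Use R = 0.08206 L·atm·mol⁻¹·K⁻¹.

3.75 %

Ideal: P_ideal = RT/V_m = (0.08206)(218)/0.4043 = 44.2470 atm
vdW: P = RT/(V_m − b) − a/V_m² = 17.8891/0.377460 − 0.2432/0.163458 = 47.3934 − 1.48784 = 45.9056 atm
% deviation = (45.9056 − 44.2470)/44.2470 × 100% = 3.75%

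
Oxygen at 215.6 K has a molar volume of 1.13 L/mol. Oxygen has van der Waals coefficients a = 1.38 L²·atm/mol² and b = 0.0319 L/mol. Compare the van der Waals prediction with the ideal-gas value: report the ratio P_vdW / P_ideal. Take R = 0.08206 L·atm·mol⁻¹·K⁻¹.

P_vdW / P_ideal ≈ 0.9600

Ideal: P_ideal = RT/V_m = (0.08206)(215.6)/1.13 = 15.6568 atm
vdW: P = RT/(V_m − b) − a/V_m² = 17.6921/1.09810 − 1.38/1.27690 = 16.1116 − 1.08074 = 15.0309 atm
Ratio = 15.0309/15.6568 = 0.9600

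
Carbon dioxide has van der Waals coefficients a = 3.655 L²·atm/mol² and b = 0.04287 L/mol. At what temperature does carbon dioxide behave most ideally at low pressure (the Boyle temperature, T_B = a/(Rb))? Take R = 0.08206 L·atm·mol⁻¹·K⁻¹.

T_B ≈ 1039 K

For a van der Waals gas the second virial coefficient B₂ = b − a/(RT) vanishes at T_B = a/(Rb).
T_B = 3.655/(0.08206×0.04287) = 3.655/0.0035179 = 1039 K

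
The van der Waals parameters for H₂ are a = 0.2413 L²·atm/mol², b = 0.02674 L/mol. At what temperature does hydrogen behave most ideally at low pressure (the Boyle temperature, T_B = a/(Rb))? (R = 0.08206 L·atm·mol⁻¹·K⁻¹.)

T_B ≈ 110.0 K

For a van der Waals gas the second virial coefficient B₂ = b − a/(RT) vanishes at T_B = a/(Rb).
T_B = 0.2413/(0.08206×0.02674) = 0.2413/0.0021943 = 110.0 K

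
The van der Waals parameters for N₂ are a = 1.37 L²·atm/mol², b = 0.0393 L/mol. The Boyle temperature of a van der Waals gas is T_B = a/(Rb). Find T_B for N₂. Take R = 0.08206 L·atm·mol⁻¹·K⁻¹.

For a van der Waals gas the second virial coefficient B₂ = b − a/(RT) vanishes at T_B = a/(Rb).
T_B = 1.37/(0.08206×0.0393) = 1.37/0.0032250 = 424.8 K

T_B ≈ 424.8 K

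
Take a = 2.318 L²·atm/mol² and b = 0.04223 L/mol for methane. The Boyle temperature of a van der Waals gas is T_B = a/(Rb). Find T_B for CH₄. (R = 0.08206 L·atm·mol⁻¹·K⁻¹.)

T_B ≈ 668.9 K

For a van der Waals gas the second virial coefficient B₂ = b − a/(RT) vanishes at T_B = a/(Rb).
T_B = 2.318/(0.08206×0.04223) = 2.318/0.0034654 = 668.9 K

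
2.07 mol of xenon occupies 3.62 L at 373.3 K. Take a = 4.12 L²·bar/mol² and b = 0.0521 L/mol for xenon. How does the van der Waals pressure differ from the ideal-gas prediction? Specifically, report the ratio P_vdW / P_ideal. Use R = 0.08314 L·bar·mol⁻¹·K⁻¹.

Ideal: P_ideal = nRT/V = (2.07)(0.08314)(373.3)/3.62 = 17.7472 bar
vdW: P = nRT/(V − nb) − a n²/V² = 64.2449/3.51215 − 17.6538/13.1044 = 18.2922 − 1.34717 = 16.9450 bar
Ratio = 16.9450/17.7472 = 0.9548

P_vdW / P_ideal ≈ 0.9548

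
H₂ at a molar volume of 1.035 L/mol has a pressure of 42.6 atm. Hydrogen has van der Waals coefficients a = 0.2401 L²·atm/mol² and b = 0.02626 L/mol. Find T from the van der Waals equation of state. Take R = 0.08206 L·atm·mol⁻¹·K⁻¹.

T = (P + a/V_m²)(V_m − b)/R
P + a/V_m² = 42.6 + 0.2401/(1.035)² = 42.824 atm
V_m − b = 1.035 − 0.02626 = 1.0087 L/mol
T = (42.824)(1.0087)/0.08206 = 526.4 K

T ≈ 526.4 K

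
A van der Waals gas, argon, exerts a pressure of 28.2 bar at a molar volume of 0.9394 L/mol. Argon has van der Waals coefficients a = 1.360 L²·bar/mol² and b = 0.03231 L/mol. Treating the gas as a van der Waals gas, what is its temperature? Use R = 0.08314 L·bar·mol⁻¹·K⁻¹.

T ≈ 324.5 K

T = (P + a/V_m²)(V_m − b)/R
P + a/V_m² = 28.2 + 1.360/(0.9394)² = 29.741 bar
V_m − b = 0.9394 − 0.03231 = 0.90709 L/mol
T = (29.741)(0.90709)/0.08314 = 324.5 K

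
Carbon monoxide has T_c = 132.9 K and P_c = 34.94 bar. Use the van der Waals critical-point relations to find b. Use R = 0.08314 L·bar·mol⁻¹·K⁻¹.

From T_c = 8a/(27Rb) and P_c = a/(27b²): b = R T_c/(8 P_c).
b = (0.08314)(132.9)/(8×34.94) = 11.049/279.52 = 0.03953 L/mol

b ≈ 0.03953 L/mol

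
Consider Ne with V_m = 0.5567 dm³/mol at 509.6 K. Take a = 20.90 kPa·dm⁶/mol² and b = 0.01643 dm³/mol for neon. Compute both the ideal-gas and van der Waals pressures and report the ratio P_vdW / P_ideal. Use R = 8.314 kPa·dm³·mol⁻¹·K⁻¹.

Ideal: P_ideal = RT/V_m = (8.314)(509.6)/0.5567 = 7610.59 kPa
vdW: P = RT/(V_m − b) − a/V_m² = 4236.81/0.540270 − 20.90/0.309915 = 7842.02 − 67.4378 = 7774.58 kPa
Ratio = 7774.58/7610.59 = 1.022

P_vdW / P_ideal ≈ 1.022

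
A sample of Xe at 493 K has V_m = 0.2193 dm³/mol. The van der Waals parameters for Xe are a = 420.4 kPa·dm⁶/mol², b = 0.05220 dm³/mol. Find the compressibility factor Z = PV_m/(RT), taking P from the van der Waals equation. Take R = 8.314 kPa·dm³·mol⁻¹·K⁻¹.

P = RT/(V_m − b) − a/V_m² = (8.314)(493)/(0.2193 − 0.05220) − 420.4/(0.2193)²
  = 4098.8/0.16710 − 8741.5 = 24529 − 8741.5 = 15788 kPa
Z = PV_m/(RT) = (15788)(0.2193)/((8.314)(493)) = 3462.3/4098.8 = 0.8447

Z ≈ 0.8447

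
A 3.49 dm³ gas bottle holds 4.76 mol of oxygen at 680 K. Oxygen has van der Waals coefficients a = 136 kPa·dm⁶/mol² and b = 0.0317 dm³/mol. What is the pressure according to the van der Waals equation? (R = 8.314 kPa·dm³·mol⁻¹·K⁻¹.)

P ≈ 7806 kPa

P = nRT/(V − nb) − a n²/V²
nRT/(V − nb) = (4.76)(8.314)(680)/(3.49 − 4.76×0.0317) = 26911/3.3391 = 8059.4 kPa
a n²/V² = (136)(4.76)²/(3.49)² = 252.99 kPa
P = 8059.4 − 252.99 = 7806 kPa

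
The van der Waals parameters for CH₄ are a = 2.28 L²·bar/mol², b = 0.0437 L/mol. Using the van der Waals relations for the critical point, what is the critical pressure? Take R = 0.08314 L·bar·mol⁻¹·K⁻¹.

P_c ≈ 44.22 bar

For a van der Waals gas, P_c = a/(27b²).
P_c = 2.28/(27×(0.0437)²) = 2.28/0.051562 = 44.22 bar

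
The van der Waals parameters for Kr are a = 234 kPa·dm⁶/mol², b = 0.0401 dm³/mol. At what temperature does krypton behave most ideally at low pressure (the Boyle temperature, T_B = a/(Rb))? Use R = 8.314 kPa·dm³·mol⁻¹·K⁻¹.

For a van der Waals gas the second virial coefficient B₂ = b − a/(RT) vanishes at T_B = a/(Rb).
T_B = 234/(8.314×0.0401) = 234/0.33339 = 701.9 K

T_B ≈ 701.9 K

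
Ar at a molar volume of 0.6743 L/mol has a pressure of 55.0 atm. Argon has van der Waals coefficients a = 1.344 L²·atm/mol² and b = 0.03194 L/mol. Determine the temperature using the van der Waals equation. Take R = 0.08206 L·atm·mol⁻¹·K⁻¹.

T = (P + a/V_m²)(V_m − b)/R
P + a/V_m² = 55.0 + 1.344/(0.6743)² = 57.956 atm
V_m − b = 0.6743 − 0.03194 = 0.64236 L/mol
T = (57.956)(0.64236)/0.08206 = 453.7 K

T ≈ 453.7 K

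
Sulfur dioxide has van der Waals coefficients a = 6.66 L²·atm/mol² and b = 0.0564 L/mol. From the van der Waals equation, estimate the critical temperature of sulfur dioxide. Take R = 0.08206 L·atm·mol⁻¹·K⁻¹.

T_c ≈ 426.4 K

For a van der Waals gas, T_c = 8a/(27Rb).
T_c = 8×6.66/(27×0.08206×0.0564) = 53.280/0.12496 = 426.4 K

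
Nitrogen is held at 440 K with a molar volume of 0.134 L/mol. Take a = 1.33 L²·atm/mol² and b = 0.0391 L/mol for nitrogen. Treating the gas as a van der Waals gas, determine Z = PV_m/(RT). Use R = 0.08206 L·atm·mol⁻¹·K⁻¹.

Z ≈ 1.137

P = RT/(V_m − b) − a/V_m² = (0.08206)(440)/(0.134 − 0.0391) − 1.33/(0.134)²
  = 36.106/0.094900 − 74.070 = 380.46 − 74.070 = 306.39 atm
Z = PV_m/(RT) = (306.39)(0.134)/((0.08206)(440)) = 41.056/36.106 = 1.137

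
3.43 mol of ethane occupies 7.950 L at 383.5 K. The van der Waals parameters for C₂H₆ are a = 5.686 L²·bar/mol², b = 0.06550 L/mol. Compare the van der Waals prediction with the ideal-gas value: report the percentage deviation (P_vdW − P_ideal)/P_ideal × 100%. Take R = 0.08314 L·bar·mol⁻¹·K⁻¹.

-4.79 %

Ideal: P_ideal = nRT/V = (3.43)(0.08314)(383.5)/7.950 = 13.7563 bar
vdW: P = nRT/(V − nb) − a n²/V² = 109.363/7.72534 − 66.8952/63.2025 = 14.1564 − 1.05843 = 13.0980 bar
% deviation = (13.0980 − 13.7563)/13.7563 × 100% = -4.79%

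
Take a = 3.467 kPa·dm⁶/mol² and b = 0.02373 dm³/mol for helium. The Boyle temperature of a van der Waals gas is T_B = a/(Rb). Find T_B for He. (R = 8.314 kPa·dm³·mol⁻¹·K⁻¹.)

For a van der Waals gas the second virial coefficient B₂ = b − a/(RT) vanishes at T_B = a/(Rb).
T_B = 3.467/(8.314×0.02373) = 3.467/0.19729 = 17.57 K

T_B ≈ 17.57 K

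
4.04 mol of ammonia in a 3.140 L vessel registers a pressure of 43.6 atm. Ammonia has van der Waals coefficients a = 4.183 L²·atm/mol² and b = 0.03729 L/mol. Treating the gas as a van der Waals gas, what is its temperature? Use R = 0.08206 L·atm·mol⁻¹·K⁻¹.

T = (P + a n²/V²)(V − nb)/(nR)
P + a n²/V² = 43.6 + (4.183)(4.04)²/(3.140)² = 50.525 atm
V − nb = 3.140 − (4.04)(0.03729) = 2.9893 L
T = (50.525)(2.9893)/((4.04)(0.08206)) = 455.6 K

T ≈ 455.6 K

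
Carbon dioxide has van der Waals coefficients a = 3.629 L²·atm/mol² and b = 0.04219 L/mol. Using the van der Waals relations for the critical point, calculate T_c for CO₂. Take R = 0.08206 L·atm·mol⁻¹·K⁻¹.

For a van der Waals gas, T_c = 8a/(27Rb).
T_c = 8×3.629/(27×0.08206×0.04219) = 29.032/0.093477 = 310.6 K

T_c ≈ 310.6 K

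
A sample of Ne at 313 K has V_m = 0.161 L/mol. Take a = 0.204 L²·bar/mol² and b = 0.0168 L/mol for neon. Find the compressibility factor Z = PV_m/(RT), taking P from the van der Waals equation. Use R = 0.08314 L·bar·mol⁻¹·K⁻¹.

Z ≈ 1.068

P = RT/(V_m − b) − a/V_m² = (0.08314)(313)/(0.161 − 0.0168) − 0.204/(0.161)²
  = 26.023/0.14420 − 7.8701 = 180.46 − 7.8701 = 172.59 bar
Z = PV_m/(RT) = (172.59)(0.161)/((0.08314)(313)) = 27.787/26.023 = 1.068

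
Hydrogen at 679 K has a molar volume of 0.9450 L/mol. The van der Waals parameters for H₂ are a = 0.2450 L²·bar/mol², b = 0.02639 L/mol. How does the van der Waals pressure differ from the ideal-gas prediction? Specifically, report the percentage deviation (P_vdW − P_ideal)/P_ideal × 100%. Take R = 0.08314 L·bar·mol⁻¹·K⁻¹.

Ideal: P_ideal = RT/V_m = (0.08314)(679)/0.9450 = 59.7376 bar
vdW: P = RT/(V_m − b) − a/V_m² = 56.4521/0.918610 − 0.2450/0.893025 = 61.4538 − 0.274348 = 61.1795 bar
% deviation = (61.1795 − 59.7376)/59.7376 × 100% = 2.41%

2.41 %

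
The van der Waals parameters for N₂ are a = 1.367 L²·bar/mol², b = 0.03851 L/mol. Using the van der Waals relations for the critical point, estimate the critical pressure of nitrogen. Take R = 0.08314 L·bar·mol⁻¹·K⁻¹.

For a van der Waals gas, P_c = a/(27b²).
P_c = 1.367/(27×(0.03851)²) = 1.367/0.040042 = 34.14 bar

P_c ≈ 34.14 bar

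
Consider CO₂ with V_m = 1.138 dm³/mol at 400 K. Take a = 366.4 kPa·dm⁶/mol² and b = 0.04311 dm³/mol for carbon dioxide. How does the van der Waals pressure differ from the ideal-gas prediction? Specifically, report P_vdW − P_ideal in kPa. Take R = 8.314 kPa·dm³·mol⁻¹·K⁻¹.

ΔP ≈ -167.9 kPa

Ideal: P_ideal = RT/V_m = (8.314)(400)/1.138 = 2922.32 kPa
vdW: P = RT/(V_m − b) − a/V_m² = 3325.60/1.09489 − 366.4/1.29504 = 3037.38 − 282.926 = 2754.45 kPa
ΔP = 2754.45 − 2922.32 = -167.9 kPa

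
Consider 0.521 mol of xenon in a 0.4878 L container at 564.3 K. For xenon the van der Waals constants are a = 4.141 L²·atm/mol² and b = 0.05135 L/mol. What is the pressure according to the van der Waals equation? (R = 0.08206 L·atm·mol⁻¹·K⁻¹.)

P ≈ 47.60 atm

P = nRT/(V − nb) − a n²/V²
nRT/(V − nb) = (0.521)(0.08206)(564.3)/(0.4878 − 0.521×0.05135) = 24.126/0.46105 = 52.328 atm
a n²/V² = (4.141)(0.521)²/(0.4878)² = 4.7239 atm
P = 52.328 − 4.7239 = 47.60 atm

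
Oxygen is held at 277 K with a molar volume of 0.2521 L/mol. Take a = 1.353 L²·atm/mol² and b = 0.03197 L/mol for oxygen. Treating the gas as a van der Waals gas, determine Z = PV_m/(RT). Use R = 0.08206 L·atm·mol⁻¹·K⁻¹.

Z ≈ 0.9091

P = RT/(V_m − b) − a/V_m² = (0.08206)(277)/(0.2521 − 0.03197) − 1.353/(0.2521)²
  = 22.731/0.22013 − 21.289 = 103.26 − 21.289 = 81.97 atm
Z = PV_m/(RT) = (81.97)(0.2521)/((0.08206)(277)) = 20.665/22.731 = 0.9091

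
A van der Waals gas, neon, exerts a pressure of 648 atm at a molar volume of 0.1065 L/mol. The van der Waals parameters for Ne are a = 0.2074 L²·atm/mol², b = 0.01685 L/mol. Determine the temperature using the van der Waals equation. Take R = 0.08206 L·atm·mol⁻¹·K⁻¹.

T ≈ 727.9 K

T = (P + a/V_m²)(V_m − b)/R
P + a/V_m² = 648 + 0.2074/(0.1065)² = 666.29 atm
V_m − b = 0.1065 − 0.01685 = 0.089650 L/mol
T = (666.29)(0.089650)/0.08206 = 727.9 K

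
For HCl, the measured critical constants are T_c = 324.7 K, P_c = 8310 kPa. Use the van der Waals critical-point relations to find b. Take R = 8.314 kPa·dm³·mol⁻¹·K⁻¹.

From T_c = 8a/(27Rb) and P_c = a/(27b²): b = R T_c/(8 P_c).
b = (8.314)(324.7)/(8×8310) = 2699.6/66480 = 0.04061 dm³/mol

b ≈ 0.04061 dm³/mol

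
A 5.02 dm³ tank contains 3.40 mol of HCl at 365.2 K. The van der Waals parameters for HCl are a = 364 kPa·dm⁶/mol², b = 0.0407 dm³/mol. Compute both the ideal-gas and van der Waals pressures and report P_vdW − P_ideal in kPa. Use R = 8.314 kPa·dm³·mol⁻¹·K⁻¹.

Ideal: P_ideal = nRT/V = (3.40)(8.314)(365.2)/5.02 = 2056.44 kPa
vdW: P = nRT/(V − nb) − a n²/V² = 10323.3/4.88162 − 4207.84/25.2004 = 2114.73 − 166.975 = 1947.76 kPa
ΔP = 1947.76 − 2056.44 = -108.7 kPa

ΔP ≈ -108.7 kPa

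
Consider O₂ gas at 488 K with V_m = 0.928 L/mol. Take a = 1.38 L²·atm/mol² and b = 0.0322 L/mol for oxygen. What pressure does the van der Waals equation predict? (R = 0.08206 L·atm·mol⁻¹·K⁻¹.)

P = RT/(V_m − b) − a/V_m²
RT/(V_m − b) = (0.08206)(488)/(0.928 − 0.0322) = 40.045/0.89580 = 44.703 atm
a/V_m² = 1.38/(0.928)² = 1.6024 atm
P = 44.703 − 1.6024 = 43.10 atm

P ≈ 43.10 atm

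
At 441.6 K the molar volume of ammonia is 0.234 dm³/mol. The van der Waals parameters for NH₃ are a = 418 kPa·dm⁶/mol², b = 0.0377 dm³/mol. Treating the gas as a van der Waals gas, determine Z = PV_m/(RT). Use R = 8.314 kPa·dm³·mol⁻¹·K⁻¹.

P = RT/(V_m − b) − a/V_m² = (8.314)(441.6)/(0.234 − 0.0377) − 418/(0.234)²
  = 3671.5/0.19630 − 7633.9 = 18704 − 7633.9 = 11070 kPa
Z = PV_m/(RT) = (11070)(0.234)/((8.314)(441.6)) = 2590.4/3671.5 = 0.7055

Z ≈ 0.7055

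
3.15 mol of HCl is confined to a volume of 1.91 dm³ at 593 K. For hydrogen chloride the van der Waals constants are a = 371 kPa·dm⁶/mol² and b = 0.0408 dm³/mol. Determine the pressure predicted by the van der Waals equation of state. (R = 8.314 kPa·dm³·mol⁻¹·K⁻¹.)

P ≈ 7708 kPa

P = nRT/(V − nb) − a n²/V²
nRT/(V − nb) = (3.15)(8.314)(593)/(1.91 − 3.15×0.0408) = 15530/1.7815 = 8717.4 kPa
a n²/V² = (371)(3.15)²/(1.91)² = 1009.1 kPa
P = 8717.4 − 1009.1 = 7708 kPa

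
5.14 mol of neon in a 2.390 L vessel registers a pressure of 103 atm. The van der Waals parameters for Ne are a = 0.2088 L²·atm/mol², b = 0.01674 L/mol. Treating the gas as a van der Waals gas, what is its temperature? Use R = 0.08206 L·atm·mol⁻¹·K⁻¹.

T ≈ 567.9 K

T = (P + a n²/V²)(V − nb)/(nR)
P + a n²/V² = 103 + (0.2088)(5.14)²/(2.390)² = 103.97 atm
V − nb = 2.390 − (5.14)(0.01674) = 2.3040 L
T = (103.97)(2.3040)/((5.14)(0.08206)) = 567.9 K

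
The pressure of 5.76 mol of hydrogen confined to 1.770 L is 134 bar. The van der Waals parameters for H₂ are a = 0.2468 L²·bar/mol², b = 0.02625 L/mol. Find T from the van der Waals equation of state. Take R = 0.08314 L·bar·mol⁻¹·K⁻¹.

T ≈ 461.8 K

T = (P + a n²/V²)(V − nb)/(nR)
P + a n²/V² = 134 + (0.2468)(5.76)²/(1.770)² = 136.61 bar
V − nb = 1.770 − (5.76)(0.02625) = 1.6188 L
T = (136.61)(1.6188)/((5.76)(0.08314)) = 461.8 K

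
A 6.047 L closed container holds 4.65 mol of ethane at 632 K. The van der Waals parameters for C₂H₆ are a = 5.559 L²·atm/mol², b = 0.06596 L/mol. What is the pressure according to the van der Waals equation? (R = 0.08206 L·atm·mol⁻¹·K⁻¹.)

P = nRT/(V − nb) − a n²/V²
nRT/(V − nb) = (4.65)(0.08206)(632)/(6.047 − 4.65×0.06596) = 241.16/5.7403 = 42.012 atm
a n²/V² = (5.559)(4.65)²/(6.047)² = 3.2872 atm
P = 42.012 − 3.2872 = 38.72 atm

P ≈ 38.72 atm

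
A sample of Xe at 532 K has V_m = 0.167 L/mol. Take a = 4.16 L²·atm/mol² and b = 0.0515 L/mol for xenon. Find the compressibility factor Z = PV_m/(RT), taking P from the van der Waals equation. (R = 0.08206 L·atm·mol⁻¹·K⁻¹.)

Z ≈ 0.8753

P = RT/(V_m − b) − a/V_m² = (0.08206)(532)/(0.167 − 0.0515) − 4.16/(0.167)²
  = 43.656/0.11550 − 149.16 = 377.97 − 149.16 = 228.81 atm
Z = PV_m/(RT) = (228.81)(0.167)/((0.08206)(532)) = 38.211/43.656 = 0.8753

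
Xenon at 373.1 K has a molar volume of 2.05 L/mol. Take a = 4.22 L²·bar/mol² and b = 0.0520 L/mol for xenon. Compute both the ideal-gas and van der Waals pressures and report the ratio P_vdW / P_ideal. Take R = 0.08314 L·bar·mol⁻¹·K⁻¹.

P_vdW / P_ideal ≈ 0.9597

Ideal: P_ideal = RT/V_m = (0.08314)(373.1)/2.05 = 15.1315 bar
vdW: P = RT/(V_m − b) − a/V_m² = 31.0195/1.99800 − 4.22/4.20250 = 15.5253 − 1.00416 = 14.5211 bar
Ratio = 14.5211/15.1315 = 0.9597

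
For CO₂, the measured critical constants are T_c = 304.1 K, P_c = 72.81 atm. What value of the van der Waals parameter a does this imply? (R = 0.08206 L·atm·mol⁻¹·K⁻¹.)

a ≈ 3.608 L²·atm/mol²

From T_c = 8a/(27Rb) and P_c = a/(27b²): a = 27 R² T_c²/(64 P_c).
a = 27×(0.08206)²×(304.1)²/(64×72.81) = 16814/4659.8 = 3.608 L²·atm/mol²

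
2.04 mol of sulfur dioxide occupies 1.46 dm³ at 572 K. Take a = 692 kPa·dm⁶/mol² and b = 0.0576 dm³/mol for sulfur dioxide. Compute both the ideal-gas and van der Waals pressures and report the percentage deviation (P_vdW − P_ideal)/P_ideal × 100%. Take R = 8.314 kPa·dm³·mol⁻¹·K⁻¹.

Ideal: P_ideal = nRT/V = (2.04)(8.314)(572)/1.46 = 6644.82 kPa
vdW: P = nRT/(V − nb) − a n²/V² = 9701.44/1.34250 − 2879.83/2.13160 = 7226.40 − 1351.02 = 5875.38 kPa
% deviation = (5875.38 − 6644.82)/6644.82 × 100% = -11.58%

-11.58 %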